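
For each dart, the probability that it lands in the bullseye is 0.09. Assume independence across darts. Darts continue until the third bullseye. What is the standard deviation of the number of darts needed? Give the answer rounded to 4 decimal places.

Y = total darts until the third success; negative binomial with r=3, p=0.09.
SD(Y) = √[r(1−p)/p²] = √(337.037037) = 18.358568

18.3586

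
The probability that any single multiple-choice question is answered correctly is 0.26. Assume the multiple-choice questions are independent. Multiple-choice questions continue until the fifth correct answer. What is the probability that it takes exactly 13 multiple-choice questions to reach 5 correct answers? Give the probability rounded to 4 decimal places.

Y = trial on which the fifth success occurs; negative binomial, r=5, p=0.26.
P(Y=13) = C(12,4) · p^5 · (1−p)^8
= 495 · 0.0011881 · 0.089919 = 0.052884

0.0529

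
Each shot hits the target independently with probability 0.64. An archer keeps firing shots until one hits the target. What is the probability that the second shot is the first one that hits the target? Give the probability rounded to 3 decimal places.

Geometric (trials to first success), p = 0.64.
P(Y = 2) = (1−p)^1 · p = 0.36 · 0.64 = 0.23040

0.230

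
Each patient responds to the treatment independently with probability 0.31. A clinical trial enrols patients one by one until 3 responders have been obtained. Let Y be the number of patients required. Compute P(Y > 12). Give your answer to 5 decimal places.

0.22959

Needing more than 12 patients ⇔ fewer than 3 successes in the first 12. With X ~ Binomial(12, 0.31), P(Y > 12) = P(X ≤ 2).
  k=0: C(12,0)·0.31^0·0.69^12 = 0.0116463
  k=1: C(12,1)·0.31^1·0.69^11 = 0.0627889
  k=2: C(12,2)·0.31^2·0.69^10 = 0.1551523
P(X ≤ 2) = 0.2295875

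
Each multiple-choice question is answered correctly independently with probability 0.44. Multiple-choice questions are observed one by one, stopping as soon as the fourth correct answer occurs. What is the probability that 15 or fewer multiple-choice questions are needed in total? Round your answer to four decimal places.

Finishing within 15 multiple-choice questions ⇔ at least 4 successes in the first 15. With X ~ Binomial(15, 0.44), P(Y ≤ 15) = 1 − P(X ≤ 3).
  k=0: C(15,0)·0.44^0·0.56^15 = 0.000167
  k=1: C(15,1)·0.44^1·0.56^14 = 0.001969
  k=2: C(15,2)·0.44^2·0.56^13 = 0.010828
  k=3: C(15,3)·0.44^3·0.56^12 = 0.036866
1 − 0.049829 = 0.950171

0.9502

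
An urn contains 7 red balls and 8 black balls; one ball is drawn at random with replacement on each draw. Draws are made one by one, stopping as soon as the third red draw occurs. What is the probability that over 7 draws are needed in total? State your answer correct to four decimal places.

Needing more than 7 draws ⇔ fewer than 3 successes in the first 7. With X ~ Binomial(7, 0.466667), P(Y > 7) = P(X ≤ 2).
  k=0: C(7,0)·0.466667^0·0.533333^7 = 0.012274
  k=1: C(7,1)·0.466667^1·0.533333^6 = 0.075179
  k=2: C(7,2)·0.466667^2·0.533333^5 = 0.197345
P(X ≤ 2) = 0.284798

0.2848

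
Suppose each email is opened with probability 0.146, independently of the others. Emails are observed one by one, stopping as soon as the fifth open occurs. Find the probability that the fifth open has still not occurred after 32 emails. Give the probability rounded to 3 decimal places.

0.490

Needing more than 32 emails ⇔ fewer than 5 successes in the first 32. With X ~ Binomial(32, 0.146), P(Y > 32) = P(X ≤ 4).
  k=0: C(32,0)·0.146^0·0.854^32 = 0.00641
  k=1: C(32,1)·0.146^1·0.854^31 = 0.03505
  k=2: C(32,2)·0.146^2·0.854^30 = 0.09288
  k=3: C(32,3)·0.146^3·0.854^29 = 0.15879
  k=4: C(32,4)·0.146^4·0.854^28 = 0.19681
P(X ≤ 4) = 0.48994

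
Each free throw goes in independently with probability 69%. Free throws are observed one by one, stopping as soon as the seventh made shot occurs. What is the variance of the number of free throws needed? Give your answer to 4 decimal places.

4.5579

Y = total free throws until the seventh success; negative binomial with r=7, p=0.69.
Var(Y) = r(1−p)/p² = 7·0.31 / 0.69² = 4.557866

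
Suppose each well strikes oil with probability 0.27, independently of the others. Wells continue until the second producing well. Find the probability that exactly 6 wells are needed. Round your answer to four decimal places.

Y = trial on which the second success occurs; negative binomial, r=2, p=0.27.
P(Y=6) = C(5,1) · p^2 · (1−p)^4
= 5 · 0.0729 · 0.28398 = 0.103512

0.1035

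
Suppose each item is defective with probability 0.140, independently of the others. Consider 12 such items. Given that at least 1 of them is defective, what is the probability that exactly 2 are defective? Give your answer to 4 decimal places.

0.3423

X ~ Binomial(12, 0.14). Want P(X=2 | X≥1) = P(X=2) / P(X≥1).
P(X=2) = C(12,2)·0.14^2·0.86^10 = 0.286276
P(X≥1) = 1 − 0.163675 = 0.836325
Ratio = 0.286276 / 0.836325 = 0.342302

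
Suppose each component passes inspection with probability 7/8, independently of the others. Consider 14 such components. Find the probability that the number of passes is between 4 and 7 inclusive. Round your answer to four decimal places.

0.0007

X ~ Binomial(14, 0.875); P(4 ≤ X ≤ 7) = Σ C(14,k) p^k (1−p)^(14−k) over k:
  k=4: C(14,4)·0.875^4·0.125^10 = 0.000001
  k=5: C(14,5)·0.875^5·0.125^9 = 0.000008
  k=6: C(14,6)·0.875^6·0.125^8 = 0.000080
  k=7: C(14,7)·0.875^7·0.125^7 = 0.000643
Total = 0.000731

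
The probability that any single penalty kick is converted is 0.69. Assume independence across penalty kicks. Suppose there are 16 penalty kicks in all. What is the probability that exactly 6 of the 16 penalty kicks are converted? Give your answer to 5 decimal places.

0.00708

X ~ Binomial(n=16, p=0.69).
P(X=6) = C(16,6) · p^6 · (1−p)^10
= 8008 · 0.10792 · 8.1963e-06 = 0.0070833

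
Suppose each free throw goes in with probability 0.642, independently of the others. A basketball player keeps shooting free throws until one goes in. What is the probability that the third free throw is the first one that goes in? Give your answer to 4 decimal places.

0.0823

Geometric (trials to first success), p = 0.642.
P(Y = 3) = (1−p)^2 · p = 0.12816 · 0.642 = 0.082281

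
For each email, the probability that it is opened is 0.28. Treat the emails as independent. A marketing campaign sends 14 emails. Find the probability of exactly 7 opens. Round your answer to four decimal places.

0.0464

X ~ Binomial(n=14, p=0.28).
P(X=7) = C(14,7) · p^7 · (1−p)^7
= 3432 · 0.00013493 · 0.10031 = 0.046449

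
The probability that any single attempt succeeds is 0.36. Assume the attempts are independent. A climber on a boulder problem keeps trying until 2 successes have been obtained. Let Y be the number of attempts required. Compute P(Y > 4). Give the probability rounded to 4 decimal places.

0.5453

Needing more than 4 attempts ⇔ fewer than 2 successes in the first 4. With X ~ Binomial(4, 0.36), P(Y > 4) = P(X ≤ 1).
  k=0: C(4,0)·0.36^0·0.64^4 = 0.167772
  k=1: C(4,1)·0.36^1·0.64^3 = 0.377487
P(X ≤ 1) = 0.545260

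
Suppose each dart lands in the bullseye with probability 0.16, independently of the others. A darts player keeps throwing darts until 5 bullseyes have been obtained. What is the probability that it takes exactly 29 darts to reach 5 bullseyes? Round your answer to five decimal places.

Y = trial on which the fifth success occurs; negative binomial, r=5, p=0.16.
P(Y=29) = C(28,4) · p^5 · (1−p)^24
= 20475 · 0.00010486 · 0.01523 = 0.0326984

0.03270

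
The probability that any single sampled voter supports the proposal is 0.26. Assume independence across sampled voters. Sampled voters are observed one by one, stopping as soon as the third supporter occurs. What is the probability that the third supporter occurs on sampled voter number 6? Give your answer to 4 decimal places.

0.0712

Y = trial on which the third success occurs; negative binomial, r=3, p=0.26.
P(Y=6) = C(5,2) · p^3 · (1−p)^3
= 10 · 0.017576 · 0.40522 = 0.071222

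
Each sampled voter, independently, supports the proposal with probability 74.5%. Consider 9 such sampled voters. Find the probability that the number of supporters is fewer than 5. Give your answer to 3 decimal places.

0.053

X ~ Binomial(9, 0.745); P(X ≤ 4) = Σ C(9,k) p^k (1−p)^(9−k) over k:
  k=0: C(9,0)·0.745^0·0.255^9 = 0.00000
  k=1: C(9,1)·0.745^1·0.255^8 = 0.00012
  k=2: C(9,2)·0.745^2·0.255^7 = 0.00140
  k=3: C(9,3)·0.745^3·0.255^6 = 0.00955
  k=4: C(9,4)·0.745^4·0.255^5 = 0.04185
Total = 0.05293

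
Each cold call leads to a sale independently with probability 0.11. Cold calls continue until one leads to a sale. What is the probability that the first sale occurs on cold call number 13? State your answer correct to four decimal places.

0.0272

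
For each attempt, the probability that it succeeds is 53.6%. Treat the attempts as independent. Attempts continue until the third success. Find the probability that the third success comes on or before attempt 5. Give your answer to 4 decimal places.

Finishing within 5 attempts ⇔ at least 3 successes in the first 5. With X ~ Binomial(5, 0.536), P(Y ≤ 5) = 1 − P(X ≤ 2).
  k=0: C(5,0)·0.536^0·0.464^5 = 0.021507
  k=1: C(5,1)·0.536^1·0.464^4 = 0.124224
  k=2: C(5,2)·0.536^2·0.464^3 = 0.287001
1 − 0.432733 = 0.567267

0.5673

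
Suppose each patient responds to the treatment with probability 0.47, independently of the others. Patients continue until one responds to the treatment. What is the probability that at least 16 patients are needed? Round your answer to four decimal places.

0.0001

Y = number of patients to the first success; geometric, p = 0.47.
P(Y > 15) = P(first 15 all fail) = (1−p)^15 = 0.000073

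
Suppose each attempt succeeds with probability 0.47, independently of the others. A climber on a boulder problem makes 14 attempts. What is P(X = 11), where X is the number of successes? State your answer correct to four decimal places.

0.0134

X ~ Binomial(n=14, p=0.47).
P(X=11) = C(14,11) · p^11 · (1−p)^3
= 364 · 0.00024722 · 0.14888 = 0.013397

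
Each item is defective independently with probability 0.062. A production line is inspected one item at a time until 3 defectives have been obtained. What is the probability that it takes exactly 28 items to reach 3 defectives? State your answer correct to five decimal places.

0.01689

Y = trial on which the third success occurs; negative binomial, r=3, p=0.062.
P(Y=28) = C(27,2) · p^3 · (1−p)^25
= 351 · 0.00023833 · 0.20187 = 0.0168870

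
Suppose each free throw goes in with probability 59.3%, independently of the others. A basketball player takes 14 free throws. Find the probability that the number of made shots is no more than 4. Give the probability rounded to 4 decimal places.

X ~ Binomial(14, 0.593); P(X ≤ 4) = Σ C(14,k) p^k (1−p)^(14−k) over k:
  k=0: C(14,0)·0.593^0·0.407^14 = 0.000003
  k=1: C(14,1)·0.593^1·0.407^13 = 0.000070
  k=2: C(14,2)·0.593^2·0.407^12 = 0.000661
  k=3: C(14,3)·0.593^3·0.407^11 = 0.003853
  k=4: C(14,4)·0.593^4·0.407^10 = 0.015438
Total = 0.020026

0.0200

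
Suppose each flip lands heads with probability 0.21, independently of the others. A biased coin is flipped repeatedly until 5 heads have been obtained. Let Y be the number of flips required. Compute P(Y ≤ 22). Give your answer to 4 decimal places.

0.5042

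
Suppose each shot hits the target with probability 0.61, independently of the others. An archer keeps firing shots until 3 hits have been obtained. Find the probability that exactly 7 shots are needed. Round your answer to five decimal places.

0.07877

Y = trial on which the third success occurs; negative binomial, r=3, p=0.61.
P(Y=7) = C(6,2) · p^3 · (1−p)^4
= 15 · 0.22698 · 0.023134 = 0.0787661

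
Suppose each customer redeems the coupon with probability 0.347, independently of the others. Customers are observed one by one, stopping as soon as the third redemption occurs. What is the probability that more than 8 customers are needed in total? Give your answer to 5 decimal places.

Needing more than 8 customers ⇔ fewer than 3 successes in the first 8. With X ~ Binomial(8, 0.347), P(Y > 8) = P(X ≤ 2).
  k=0: C(8,0)·0.347^0·0.653^8 = 0.0330602
  k=1: C(8,1)·0.347^1·0.653^7 = 0.1405438
  k=2: C(8,2)·0.347^2·0.653^6 = 0.2613943
P(X ≤ 2) = 0.4349983

0.43500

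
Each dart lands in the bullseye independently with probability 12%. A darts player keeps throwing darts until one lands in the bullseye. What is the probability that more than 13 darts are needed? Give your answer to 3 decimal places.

0.190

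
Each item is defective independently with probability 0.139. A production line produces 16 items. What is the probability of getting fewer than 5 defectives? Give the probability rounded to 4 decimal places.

0.9398

X ~ Binomial(16, 0.139); P(X ≤ 4) = Σ C(16,k) p^k (1−p)^(16−k) over k:
  k=0: C(16,0)·0.139^0·0.861^16 = 0.091212
  k=1: C(16,1)·0.139^1·0.861^15 = 0.235604
  k=2: C(16,2)·0.139^2·0.861^14 = 0.285269
  k=3: C(16,3)·0.139^3·0.861^13 = 0.214918
  k=4: C(16,4)·0.139^4·0.861^12 = 0.112763
Total = 0.939766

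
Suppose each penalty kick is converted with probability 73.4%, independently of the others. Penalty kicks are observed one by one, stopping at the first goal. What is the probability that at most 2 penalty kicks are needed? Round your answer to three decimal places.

Y = number of penalty kicks to the first success; geometric, p = 0.734.
P(Y ≤ 2) = 1 − (1−p)^2 = 1 − 0.07076 = 0.92924

0.929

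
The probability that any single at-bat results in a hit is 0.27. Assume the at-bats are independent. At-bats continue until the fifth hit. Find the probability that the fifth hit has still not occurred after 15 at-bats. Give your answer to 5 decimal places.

0.61900

Needing more than 15 at-bats ⇔ fewer than 5 successes in the first 15. With X ~ Binomial(15, 0.27), P(Y > 15) = P(X ≤ 4).
  k=0: C(15,0)·0.27^0·0.73^15 = 0.0089093
  k=1: C(15,1)·0.27^1·0.73^14 = 0.0494282
  k=2: C(15,2)·0.27^2·0.73^13 = 0.1279717
  k=3: C(15,3)·0.27^3·0.73^12 = 0.2051054
  k=4: C(15,4)·0.27^4·0.73^11 = 0.2275827
P(X ≤ 4) = 0.6189973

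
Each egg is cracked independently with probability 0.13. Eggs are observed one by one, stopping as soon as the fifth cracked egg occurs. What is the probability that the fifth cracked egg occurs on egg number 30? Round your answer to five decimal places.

0.02713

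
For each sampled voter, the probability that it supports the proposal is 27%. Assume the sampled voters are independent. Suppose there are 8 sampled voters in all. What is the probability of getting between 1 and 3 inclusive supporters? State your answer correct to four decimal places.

0.7760

X ~ Binomial(8, 0.27); P(1 ≤ X ≤ 3) = Σ C(8,k) p^k (1−p)^(8−k) over k:
  k=1: C(8,1)·0.27^1·0.73^7 = 0.238624
  k=2: C(8,2)·0.27^2·0.73^6 = 0.308903
  k=3: C(8,3)·0.27^3·0.73^5 = 0.228504
Total = 0.776031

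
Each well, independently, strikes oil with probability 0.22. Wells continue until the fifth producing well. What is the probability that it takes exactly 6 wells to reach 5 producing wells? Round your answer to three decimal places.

0.002

Y = trial on which the fifth success occurs; negative binomial, r=5, p=0.22.
P(Y=6) = C(5,4) · p^5 · (1−p)^1
= 5 · 0.00051536 · 0.78 = 0.00201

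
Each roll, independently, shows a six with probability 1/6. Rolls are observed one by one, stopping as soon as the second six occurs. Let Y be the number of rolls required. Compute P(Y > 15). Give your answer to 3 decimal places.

Needing more than 15 rolls ⇔ fewer than 2 successes in the first 15. With X ~ Binomial(15, 0.166667), P(Y > 15) = P(X ≤ 1).
  k=0: C(15,0)·0.166667^0·0.833333^15 = 0.06491
  k=1: C(15,1)·0.166667^1·0.833333^14 = 0.19472
P(X ≤ 1) = 0.25962

0.260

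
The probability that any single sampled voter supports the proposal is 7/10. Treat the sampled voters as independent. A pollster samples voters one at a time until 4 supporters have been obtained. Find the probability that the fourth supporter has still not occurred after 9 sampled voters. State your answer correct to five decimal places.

0.02529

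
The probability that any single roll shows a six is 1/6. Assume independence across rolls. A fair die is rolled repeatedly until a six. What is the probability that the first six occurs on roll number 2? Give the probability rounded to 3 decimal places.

0.139

Geometric (trials to first success), p = 0.166667.
P(Y = 2) = (1−p)^1 · p = 0.83333 · 0.166667 = 0.13889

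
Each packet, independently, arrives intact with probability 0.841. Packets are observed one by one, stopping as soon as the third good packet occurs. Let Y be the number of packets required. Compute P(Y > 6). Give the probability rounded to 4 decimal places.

0.0073

Needing more than 6 packets ⇔ fewer than 3 successes in the first 6. With X ~ Binomial(6, 0.841), P(Y > 6) = P(X ≤ 2).
  k=0: C(6,0)·0.841^0·0.159^6 = 0.000016
  k=1: C(6,1)·0.841^1·0.159^5 = 0.000513
  k=2: C(6,2)·0.841^2·0.159^4 = 0.006781
P(X ≤ 2) = 0.007310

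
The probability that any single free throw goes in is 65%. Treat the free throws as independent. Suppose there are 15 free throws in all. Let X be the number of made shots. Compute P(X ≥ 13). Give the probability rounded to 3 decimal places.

0.062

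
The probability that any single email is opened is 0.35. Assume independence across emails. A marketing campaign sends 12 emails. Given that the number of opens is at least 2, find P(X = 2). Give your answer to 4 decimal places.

X ~ Binomial(12, 0.35). Want P(X=2 | X≥2) = P(X=2) / P(X≥2).
P(X=2) = C(12,2)·0.35^2·0.65^10 = 0.108846
P(X≥2) = 1 − 0.005688 − 0.036753 = 0.957559
Ratio = 0.108846 / 0.957559 = 0.113671

0.1137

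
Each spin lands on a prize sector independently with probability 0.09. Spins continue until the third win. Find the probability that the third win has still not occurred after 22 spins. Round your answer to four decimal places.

0.6826

Needing more than 22 spins ⇔ fewer than 3 successes in the first 22. With X ~ Binomial(22, 0.09), P(Y > 22) = P(X ≤ 2).
  k=0: C(22,0)·0.09^0·0.91^22 = 0.125577
  k=1: C(22,1)·0.09^1·0.91^21 = 0.273234
  k=2: C(22,2)·0.09^2·0.91^20 = 0.283743
P(X ≤ 2) = 0.682554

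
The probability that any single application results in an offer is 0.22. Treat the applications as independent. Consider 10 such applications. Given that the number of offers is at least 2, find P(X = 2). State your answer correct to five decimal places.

X ~ Binomial(10, 0.22). Want P(X=2 | X≥2) = P(X=2) / P(X≥2).
P(X=2) = C(10,2)·0.22^2·0.78^8 = 0.2984109
P(X≥2) = 1 − 0.0833578 − 0.2351116 = 0.6815306
Ratio = 0.2984109 / 0.6815306 = 0.4378540

0.43785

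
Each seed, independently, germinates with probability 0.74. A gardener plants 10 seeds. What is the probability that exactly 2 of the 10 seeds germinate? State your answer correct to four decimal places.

X ~ Binomial(n=10, p=0.74).
P(X=2) = C(10,2) · p^2 · (1−p)^8
= 45 · 0.5476 · 2.0883e-05 = 0.000515

0.0005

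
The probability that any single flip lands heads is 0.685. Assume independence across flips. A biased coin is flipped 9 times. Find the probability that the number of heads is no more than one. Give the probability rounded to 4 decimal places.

0.0006

X ~ Binomial(9, 0.685); P(X ≤ 1) = Σ C(9,k) p^k (1−p)^(9−k) over k:
  k=0: C(9,0)·0.685^0·0.315^9 = 0.000031
  k=1: C(9,1)·0.685^1·0.315^8 = 0.000598
Total = 0.000628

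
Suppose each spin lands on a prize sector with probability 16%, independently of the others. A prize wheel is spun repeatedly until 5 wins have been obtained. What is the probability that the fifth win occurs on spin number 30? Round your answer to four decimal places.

0.0319

Y = trial on which the fifth success occurs; negative binomial, r=5, p=0.16.
P(Y=30) = C(29,4) · p^5 · (1−p)^25
= 23751 · 0.00010486 · 0.012793 = 0.031861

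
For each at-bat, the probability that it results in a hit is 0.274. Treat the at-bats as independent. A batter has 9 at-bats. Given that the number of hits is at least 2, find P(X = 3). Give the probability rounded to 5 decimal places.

0.33572

X ~ Binomial(9, 0.274). Want P(X=3 | X≥2) = P(X=3) / P(X≥2).
P(X=3) = C(9,3)·0.274^3·0.726^6 = 0.2530176
P(X≥2) = 1 − 0.0560312 − 0.1903207 = 0.7536481
Ratio = 0.2530176 / 0.7536481 = 0.3357238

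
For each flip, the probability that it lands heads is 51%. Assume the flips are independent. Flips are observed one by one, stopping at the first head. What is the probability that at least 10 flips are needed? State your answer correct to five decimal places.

0.00163

Y = number of flips to the first success; geometric, p = 0.51.
P(Y > 9) = P(first 9 all fail) = (1−p)^9 = 0.0016284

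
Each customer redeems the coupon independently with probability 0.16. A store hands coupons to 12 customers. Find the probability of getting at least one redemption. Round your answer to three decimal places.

P(at least one) = 1 − P(none) = 1 − (1 − 0.16)^12
= 1 − 0.12341 = 0.87659

0.877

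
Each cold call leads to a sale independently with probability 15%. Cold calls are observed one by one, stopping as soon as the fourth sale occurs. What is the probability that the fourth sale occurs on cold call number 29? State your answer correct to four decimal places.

0.0285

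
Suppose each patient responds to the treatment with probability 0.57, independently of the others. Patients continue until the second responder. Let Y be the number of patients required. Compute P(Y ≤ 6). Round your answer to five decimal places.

Finishing within 6 patients ⇔ at least 2 successes in the first 6. With X ~ Binomial(6, 0.57), P(Y ≤ 6) = 1 − P(X ≤ 1).
  k=0: C(6,0)·0.57^0·0.43^6 = 0.0063214
  k=1: C(6,1)·0.57^1·0.43^5 = 0.0502769
1 − 0.0565983 = 0.9434017

0.94340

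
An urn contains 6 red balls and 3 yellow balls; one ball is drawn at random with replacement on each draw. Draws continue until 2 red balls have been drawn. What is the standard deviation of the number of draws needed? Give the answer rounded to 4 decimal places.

1.2247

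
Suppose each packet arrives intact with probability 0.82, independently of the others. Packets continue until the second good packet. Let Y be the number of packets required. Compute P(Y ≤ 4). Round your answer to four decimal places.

Finishing within 4 packets ⇔ at least 2 successes in the first 4. With X ~ Binomial(4, 0.82), P(Y ≤ 4) = 1 − P(X ≤ 1).
  k=0: C(4,0)·0.82^0·0.18^4 = 0.001050
  k=1: C(4,1)·0.82^1·0.18^3 = 0.019129
1 − 0.020179 = 0.979821

0.9798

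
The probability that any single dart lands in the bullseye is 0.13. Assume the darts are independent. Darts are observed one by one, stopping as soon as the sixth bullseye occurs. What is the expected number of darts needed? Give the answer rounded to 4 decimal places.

Y = total darts until the sixth success; negative binomial with r=6, p=0.13.
E[Y] = r / p = 6 / 0.13 = 46.153846

46.1538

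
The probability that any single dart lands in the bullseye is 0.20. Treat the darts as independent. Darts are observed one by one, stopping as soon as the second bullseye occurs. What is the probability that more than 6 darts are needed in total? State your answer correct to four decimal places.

Needing more than 6 darts ⇔ fewer than 2 successes in the first 6. With X ~ Binomial(6, 0.20), P(Y > 6) = P(X ≤ 1).
  k=0: C(6,0)·0.20^0·0.80^6 = 0.262144
  k=1: C(6,1)·0.20^1·0.80^5 = 0.393216
P(X ≤ 1) = 0.655360

0.6554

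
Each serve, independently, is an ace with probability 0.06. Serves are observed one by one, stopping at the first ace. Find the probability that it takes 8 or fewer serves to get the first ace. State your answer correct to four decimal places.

Y = number of serves to the first success; geometric, p = 0.06.
P(Y ≤ 8) = 1 − (1−p)^8 = 1 − 0.609569 = 0.390431

0.3904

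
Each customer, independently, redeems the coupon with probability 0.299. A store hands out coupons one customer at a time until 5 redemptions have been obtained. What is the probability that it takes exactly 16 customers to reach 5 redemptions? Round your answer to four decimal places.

0.0655

Y = trial on which the fifth success occurs; negative binomial, r=5, p=0.299.
P(Y=16) = C(15,4) · p^5 · (1−p)^11
= 1365 · 0.0023898 · 0.020086 = 0.065522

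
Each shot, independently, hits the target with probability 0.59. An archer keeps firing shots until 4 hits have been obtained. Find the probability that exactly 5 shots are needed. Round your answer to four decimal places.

0.1987

Y = trial on which the fourth success occurs; negative binomial, r=4, p=0.59.
P(Y=5) = C(4,3) · p^4 · (1−p)^1
= 4 · 0.12117 · 0.41 = 0.198725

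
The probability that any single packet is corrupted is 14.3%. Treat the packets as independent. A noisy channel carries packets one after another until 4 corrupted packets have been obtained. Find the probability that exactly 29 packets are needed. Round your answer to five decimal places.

0.02892

Y = trial on which the fourth success occurs; negative binomial, r=4, p=0.143.
P(Y=29) = C(28,3) · p^4 · (1−p)^25
= 3276 · 0.00041816 · 0.021112 = 0.0289207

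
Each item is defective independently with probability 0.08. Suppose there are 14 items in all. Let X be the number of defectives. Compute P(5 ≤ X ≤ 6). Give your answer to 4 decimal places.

0.0035

X ~ Binomial(14, 0.08); P(5 ≤ X ≤ 6) = Σ C(14,k) p^k (1−p)^(14−k) over k:
  k=5: C(14,5)·0.08^5·0.92^9 = 0.003097
  k=6: C(14,6)·0.08^6·0.92^8 = 0.000404
Total = 0.003501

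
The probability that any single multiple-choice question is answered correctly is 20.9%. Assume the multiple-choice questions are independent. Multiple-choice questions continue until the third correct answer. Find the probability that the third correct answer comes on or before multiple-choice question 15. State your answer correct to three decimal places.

Finishing within 15 multiple-choice questions ⇔ at least 3 successes in the first 15. With X ~ Binomial(15, 0.209), P(Y ≤ 15) = 1 − P(X ≤ 2).
  k=0: C(15,0)·0.209^0·0.791^15 = 0.02969
  k=1: C(15,1)·0.209^1·0.791^14 = 0.11768
  k=2: C(15,2)·0.209^2·0.791^13 = 0.21766
1 − 0.36503 = 0.63497

0.635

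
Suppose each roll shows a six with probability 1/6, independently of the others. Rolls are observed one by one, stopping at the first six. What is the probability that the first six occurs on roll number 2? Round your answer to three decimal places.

Geometric (trials to first success), p = 0.166667.
P(Y = 2) = (1−p)^1 · p = 0.83333 · 0.166667 = 0.13889

0.139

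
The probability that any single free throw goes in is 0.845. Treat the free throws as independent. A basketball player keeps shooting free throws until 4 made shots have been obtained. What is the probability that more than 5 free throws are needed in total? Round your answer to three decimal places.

0.174

Needing more than 5 free throws ⇔ fewer than 4 successes in the first 5. With X ~ Binomial(5, 0.845), P(Y > 5) = P(X ≤ 3).
  k=0: C(5,0)·0.845^0·0.155^5 = 0.00009
  k=1: C(5,1)·0.845^1·0.155^4 = 0.00244
  k=2: C(5,2)·0.845^2·0.155^3 = 0.02659
  k=3: C(5,3)·0.845^3·0.155^2 = 0.14496
P(X ≤ 3) = 0.17407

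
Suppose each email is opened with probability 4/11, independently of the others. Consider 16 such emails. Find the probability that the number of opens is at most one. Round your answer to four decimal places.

X ~ Binomial(16, 0.363636); P(X ≤ 1) = Σ C(16,k) p^k (1−p)^(16−k) over k:
  k=0: C(16,0)·0.363636^0·0.636364^16 = 0.000723
  k=1: C(16,1)·0.363636^1·0.636364^15 = 0.006613
Total = 0.007336

0.0073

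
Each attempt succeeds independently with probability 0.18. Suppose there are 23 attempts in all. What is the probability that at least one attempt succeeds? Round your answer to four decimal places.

P(at least one) = 1 − P(none) = 1 − (1 − 0.18)^23
= 1 − 0.010416 = 0.989584

0.9896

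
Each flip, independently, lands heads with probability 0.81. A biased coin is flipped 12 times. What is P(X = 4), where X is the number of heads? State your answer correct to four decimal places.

0.0004

X ~ Binomial(n=12, p=0.81).
P(X=4) = C(12,4) · p^4 · (1−p)^8
= 495 · 0.43047 · 1.6984e-06 = 0.000362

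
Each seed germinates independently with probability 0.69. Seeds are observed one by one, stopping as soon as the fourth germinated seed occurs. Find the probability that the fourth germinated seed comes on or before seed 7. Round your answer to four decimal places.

Finishing within 7 seeds ⇔ at least 4 successes in the first 7. With X ~ Binomial(7, 0.69), P(Y ≤ 7) = 1 − P(X ≤ 3).
  k=0: C(7,0)·0.69^0·0.31^7 = 0.000275
  k=1: C(7,1)·0.69^1·0.31^6 = 0.004287
  k=2: C(7,2)·0.69^2·0.31^5 = 0.028624
  k=3: C(7,3)·0.69^3·0.31^4 = 0.106185
1 − 0.139370 = 0.860630

0.8606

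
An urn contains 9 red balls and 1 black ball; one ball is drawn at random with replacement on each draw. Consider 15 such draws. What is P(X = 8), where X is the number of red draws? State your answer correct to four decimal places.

0.0003

X ~ Binomial(n=15, p=0.90).
P(X=8) = C(15,8) · p^8 · (1−p)^7
= 6435 · 0.43047 · 1e-07 = 0.000277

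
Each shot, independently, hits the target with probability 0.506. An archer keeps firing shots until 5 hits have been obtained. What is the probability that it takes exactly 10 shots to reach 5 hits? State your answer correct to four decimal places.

0.1230

Y = trial on which the fifth success occurs; negative binomial, r=5, p=0.506.
P(Y=10) = C(9,4) · p^5 · (1−p)^5
= 126 · 0.033171 · 0.029419 = 0.122958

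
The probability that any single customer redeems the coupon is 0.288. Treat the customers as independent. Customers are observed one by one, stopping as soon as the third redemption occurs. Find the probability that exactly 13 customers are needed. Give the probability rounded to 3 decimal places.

0.053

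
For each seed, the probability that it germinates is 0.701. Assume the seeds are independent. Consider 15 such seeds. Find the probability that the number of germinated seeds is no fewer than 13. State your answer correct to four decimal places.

0.1285

X ~ Binomial(15, 0.701); P(X ≥ 13) = Σ C(15,k) p^k (1−p)^(15−k) over k:
  k=13: C(15,13)·0.701^13·0.299^2 = 0.092654
  k=14: C(15,14)·0.701^14·0.299^1 = 0.031032
  k=15: C(15,15)·0.701^15·0.299^0 = 0.004850
Total = 0.128537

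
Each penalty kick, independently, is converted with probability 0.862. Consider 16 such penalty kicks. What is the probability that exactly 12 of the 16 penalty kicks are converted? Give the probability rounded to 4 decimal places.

0.1111

X ~ Binomial(n=16, p=0.862).
P(X=12) = C(16,12) · p^12 · (1−p)^4
= 1820 · 0.1683 · 0.00036267 = 0.111090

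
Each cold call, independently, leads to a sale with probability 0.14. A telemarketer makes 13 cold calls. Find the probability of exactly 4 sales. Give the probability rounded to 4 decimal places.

0.0707

X ~ Binomial(n=13, p=0.14).
P(X=4) = C(13,4) · p^4 · (1−p)^9
= 715 · 0.00038416 · 0.25733 = 0.070681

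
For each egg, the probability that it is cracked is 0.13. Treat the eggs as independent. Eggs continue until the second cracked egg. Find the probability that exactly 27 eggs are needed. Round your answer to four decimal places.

0.0135

Y = trial on which the second success occurs; negative binomial, r=2, p=0.13.
P(Y=27) = C(26,1) · p^2 · (1−p)^25
= 26 · 0.0169 · 0.03076 = 0.013516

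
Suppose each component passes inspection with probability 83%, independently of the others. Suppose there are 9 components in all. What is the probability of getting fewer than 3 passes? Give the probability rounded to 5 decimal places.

X ~ Binomial(9, 0.83); P(X ≤ 2) = Σ C(9,k) p^k (1−p)^(9−k) over k:
  k=0: C(9,0)·0.83^0·0.17^9 = 0.0000001
  k=1: C(9,1)·0.83^1·0.17^8 = 0.0000052
  k=2: C(9,2)·0.83^2·0.17^7 = 0.0001018
Total = 0.0001071

0.00011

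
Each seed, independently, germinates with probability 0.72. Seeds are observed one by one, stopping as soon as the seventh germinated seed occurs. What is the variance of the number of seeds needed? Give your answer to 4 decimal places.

3.7809

Y = total seeds until the seventh success; negative binomial with r=7, p=0.72.
Var(Y) = r(1−p)/p² = 7·0.28 / 0.72² = 3.780864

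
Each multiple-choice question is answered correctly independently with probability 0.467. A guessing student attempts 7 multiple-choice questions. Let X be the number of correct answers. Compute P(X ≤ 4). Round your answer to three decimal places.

0.824

X ~ Binomial(7, 0.467); P(X ≤ 4) = Σ C(7,k) p^k (1−p)^(7−k) over k:
  k=0: C(7,0)·0.467^0·0.533^7 = 0.01222
  k=1: C(7,1)·0.467^1·0.533^6 = 0.07495
  k=2: C(7,2)·0.467^2·0.533^5 = 0.19701
  k=3: C(7,3)·0.467^3·0.533^4 = 0.28769
  k=4: C(7,4)·0.467^4·0.533^3 = 0.25207
Total = 0.82394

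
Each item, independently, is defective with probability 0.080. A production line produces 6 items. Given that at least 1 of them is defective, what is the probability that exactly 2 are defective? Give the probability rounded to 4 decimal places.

0.1747

X ~ Binomial(6, 0.08). Want P(X=2 | X≥1) = P(X=2) / P(X≥1).
P(X=2) = C(6,2)·0.08^2·0.92^4 = 0.068774
P(X≥1) = 1 − 0.606355 = 0.393645
Ratio = 0.068774 / 0.393645 = 0.174710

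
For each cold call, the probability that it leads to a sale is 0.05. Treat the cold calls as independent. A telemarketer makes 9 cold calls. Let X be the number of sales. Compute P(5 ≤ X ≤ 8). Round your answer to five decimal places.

X ~ Binomial(9, 0.05); P(5 ≤ X ≤ 8) = Σ C(9,k) p^k (1−p)^(9−k) over k:
  k=5: C(9,5)·0.05^5·0.95^4 = 0.0000321
  k=6: C(9,6)·0.05^6·0.95^3 = 0.0000011
  k=7: C(9,7)·0.05^7·0.95^2 = 0.0000000
  k=8: C(9,8)·0.05^8·0.95^1 = 0.0000000
Total = 0.0000332

0.00003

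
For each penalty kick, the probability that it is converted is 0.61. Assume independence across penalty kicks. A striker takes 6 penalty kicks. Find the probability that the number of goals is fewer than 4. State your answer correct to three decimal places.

X ~ Binomial(6, 0.61); P(X ≤ 3) = Σ C(6,k) p^k (1−p)^(6−k) over k:
  k=0: C(6,0)·0.61^0·0.39^6 = 0.00352
  k=1: C(6,1)·0.61^1·0.39^5 = 0.03302
  k=2: C(6,2)·0.61^2·0.39^4 = 0.12912
  k=3: C(6,3)·0.61^3·0.39^3 = 0.26929
Total = 0.43495

0.435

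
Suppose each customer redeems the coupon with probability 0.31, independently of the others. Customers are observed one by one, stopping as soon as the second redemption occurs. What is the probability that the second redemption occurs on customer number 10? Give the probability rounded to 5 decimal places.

Y = trial on which the second success occurs; negative binomial, r=2, p=0.31.
P(Y=10) = C(9,1) · p^2 · (1−p)^8
= 9 · 0.0961 · 0.05138 = 0.0444384

0.04444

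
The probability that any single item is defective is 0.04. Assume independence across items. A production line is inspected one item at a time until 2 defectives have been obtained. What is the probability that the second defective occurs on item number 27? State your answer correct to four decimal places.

Y = trial on which the second success occurs; negative binomial, r=2, p=0.04.
P(Y=27) = C(26,1) · p^2 · (1−p)^25
= 26 · 0.0016 · 0.3604 = 0.014993

0.0150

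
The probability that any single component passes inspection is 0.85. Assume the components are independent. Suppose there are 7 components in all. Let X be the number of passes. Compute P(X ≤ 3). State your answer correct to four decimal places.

X ~ Binomial(7, 0.85); P(X ≤ 3) = Σ C(7,k) p^k (1−p)^(7−k) over k:
  k=0: C(7,0)·0.85^0·0.15^7 = 0.000002
  k=1: C(7,1)·0.85^1·0.15^6 = 0.000068
  k=2: C(7,2)·0.85^2·0.15^5 = 0.001152
  k=3: C(7,3)·0.85^3·0.15^4 = 0.010882
Total = 0.012103

0.0121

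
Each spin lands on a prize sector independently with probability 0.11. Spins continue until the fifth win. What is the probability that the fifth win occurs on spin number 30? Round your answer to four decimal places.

Y = trial on which the fifth success occurs; negative binomial, r=5, p=0.11.
P(Y=30) = C(29,4) · p^5 · (1−p)^25
= 23751 · 1.6105e-05 · 0.054294 = 0.020768

0.0208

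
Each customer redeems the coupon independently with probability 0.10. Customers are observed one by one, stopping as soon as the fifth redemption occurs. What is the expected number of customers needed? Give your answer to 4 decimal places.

50.0000

Y = total customers until the fifth success; negative binomial with r=5, p=0.10.
E[Y] = r / p = 5 / 0.10 = 50.000000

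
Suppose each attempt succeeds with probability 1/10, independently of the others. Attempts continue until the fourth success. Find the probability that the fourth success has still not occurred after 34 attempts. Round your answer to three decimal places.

0.554

Needing more than 34 attempts ⇔ fewer than 4 successes in the first 34. With X ~ Binomial(34, 0.10), P(Y > 34) = P(X ≤ 3).
  k=0: C(34,0)·0.10^0·0.90^34 = 0.02781
  k=1: C(34,1)·0.10^1·0.90^33 = 0.10507
  k=2: C(34,2)·0.10^2·0.90^32 = 0.19263
  k=3: C(34,3)·0.10^3·0.90^31 = 0.22830
P(X ≤ 3) = 0.55382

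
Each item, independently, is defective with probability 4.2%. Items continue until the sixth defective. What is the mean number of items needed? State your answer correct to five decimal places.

142.85714

Y = total items until the sixth success; negative binomial with r=6, p=0.042.
E[Y] = r / p = 6 / 0.042 = 142.8571429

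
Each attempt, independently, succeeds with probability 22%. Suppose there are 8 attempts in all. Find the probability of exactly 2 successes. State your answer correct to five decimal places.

X ~ Binomial(n=8, p=0.22).
P(X=2) = C(8,2) · p^2 · (1−p)^6
= 28 · 0.0484 · 0.2252 = 0.3051905

0.30519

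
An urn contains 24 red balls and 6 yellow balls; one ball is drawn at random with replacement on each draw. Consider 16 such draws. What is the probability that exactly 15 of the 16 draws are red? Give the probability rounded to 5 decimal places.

0.11259

X ~ Binomial(n=16, p=0.80).
P(X=15) = C(16,15) · p^15 · (1−p)^1
= 16 · 0.035184 · 0.2 = 0.1125900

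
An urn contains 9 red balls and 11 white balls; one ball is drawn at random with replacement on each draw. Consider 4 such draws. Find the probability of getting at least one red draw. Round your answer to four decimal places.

0.9085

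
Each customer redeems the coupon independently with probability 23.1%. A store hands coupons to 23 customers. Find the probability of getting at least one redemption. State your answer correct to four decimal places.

P(at least one) = 1 − P(none) = 1 − (1 − 0.231)^23
= 1 − 0.002379 = 0.997621

0.9976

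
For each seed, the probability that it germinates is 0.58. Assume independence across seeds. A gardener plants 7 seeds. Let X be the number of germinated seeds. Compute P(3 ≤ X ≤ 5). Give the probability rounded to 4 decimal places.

0.7491

X ~ Binomial(7, 0.58); P(3 ≤ X ≤ 5) = Σ C(7,k) p^k (1−p)^(7−k) over k:
  k=3: C(7,3)·0.58^3·0.42^4 = 0.212495
  k=4: C(7,4)·0.58^4·0.42^3 = 0.293446
  k=5: C(7,5)·0.58^5·0.42^2 = 0.243141
Total = 0.749082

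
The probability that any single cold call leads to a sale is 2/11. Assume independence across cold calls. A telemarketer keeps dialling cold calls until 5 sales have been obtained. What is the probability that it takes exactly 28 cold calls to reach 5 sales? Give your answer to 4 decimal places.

Y = trial on which the fifth success occurs; negative binomial, r=5, p=0.181818.
P(Y=28) = C(27,4) · p^5 · (1−p)^23
= 17550 · 0.00019869 · 0.009898 = 0.034515

0.0345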